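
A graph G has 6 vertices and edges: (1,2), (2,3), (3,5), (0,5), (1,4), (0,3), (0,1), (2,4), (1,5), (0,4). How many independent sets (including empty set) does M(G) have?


An independent set in a graphic matroid is an acyclic edge subset.
G has 6 vertices and 10 edges.
Enumerate all 2^10 = 1024 subsets, checking for acyclicity.
Total independent sets = 478.

478


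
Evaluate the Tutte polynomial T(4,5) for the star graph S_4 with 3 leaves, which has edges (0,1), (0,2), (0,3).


A star on 4 vertices is a tree with 3 edges.
T(x,y) = x^(3) for any tree.
T(4,5) = 4^3 = 64.

64


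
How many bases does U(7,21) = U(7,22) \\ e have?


Deleting e from U(7,22) gives U(7,21) since n > r.
Bases of U(7,21) = (21 choose 7) = 116280.

116280


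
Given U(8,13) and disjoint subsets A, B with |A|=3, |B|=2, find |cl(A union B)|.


|A union B| = 3 + 2 = 5 (disjoint).
In U(8,13), cl(S) = S if |S| < 8, else cl(S) = E.
Since 5 < 8, cl(A union B) = A union B.
|cl(A union B)| = 5.

5


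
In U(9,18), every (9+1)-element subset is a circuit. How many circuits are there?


In U(9,18), circuits are the (10)-element subsets.
Any set of 10 elements is dependent, and removing any one element gives
an independent set of size 9, so it is a minimal dependent set.
Number of circuits = C(18,10) = 18! / (10! * 8!) = 43758.

43758


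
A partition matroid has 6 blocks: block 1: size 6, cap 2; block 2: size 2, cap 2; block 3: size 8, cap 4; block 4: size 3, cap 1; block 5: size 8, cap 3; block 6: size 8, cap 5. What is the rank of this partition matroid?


Rank of a partition matroid = sum of min(|Si|, ci) for each block.
= min(6,2) + min(2,2) + min(8,4) + min(3,1) + min(8,3) + min(8,5)
= 2 + 2 + 4 + 1 + 3 + 5
= 17.

17


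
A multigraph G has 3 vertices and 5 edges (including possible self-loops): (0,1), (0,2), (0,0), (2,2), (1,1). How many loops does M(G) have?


In a graphic matroid, a loop is a self-loop edge (u,u) with rank 0.
Examining all 5 edges for self-loops...
Self-loops found: (0,0), (2,2), (1,1)
Number of loops = 3.

3


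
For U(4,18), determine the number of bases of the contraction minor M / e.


Contracting e from U(4,18) gives U(3,17).
Bases of U(3,17) = (17 choose 3) = 680.

680


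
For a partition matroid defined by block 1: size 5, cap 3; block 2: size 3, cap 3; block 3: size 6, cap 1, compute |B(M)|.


A basis picks exactly ci elements from block i.
Number of bases = product of C(|Si|, ci).
= C(5,3) * C(3,3) * C(6,1)
= 10 * 1 * 6
= 60.

60


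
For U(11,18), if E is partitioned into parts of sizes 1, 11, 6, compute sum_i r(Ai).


r(Ai) = min(|Ai|, 11) for each part.
Sum = min(1,11) + min(11,11) + min(6,11)
    = 1 + 11 + 6
    = 18.

18


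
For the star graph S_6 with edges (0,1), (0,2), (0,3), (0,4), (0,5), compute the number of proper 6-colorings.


P(tree, k) = k * (k-1)^(5) for any tree on 6 vertices.
P(6) = 6 * 5^5 = 6 * 3125 = 18750.

18750


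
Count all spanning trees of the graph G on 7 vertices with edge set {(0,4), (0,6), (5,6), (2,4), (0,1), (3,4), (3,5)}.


By Kirchhoff's matrix tree theorem, the number of spanning trees equals
the determinant of any cofactor of the Laplacian matrix L.
G has 7 vertices and 7 edges.
Computing the (6 x 6) cofactor determinant gives 5.

5


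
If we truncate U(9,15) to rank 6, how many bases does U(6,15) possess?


Truncating U(9,15) to rank 6 gives U(6,15).
Bases of U(6,15) are all 6-element subsets of 15 elements.
Number of bases = (15 choose 6) = 5005.

5005


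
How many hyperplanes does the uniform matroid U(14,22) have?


Hyperplanes of U(14,22) are flats of rank 13.
In a uniform matroid, these are exactly the (13)-element subsets.
Count = C(22,13) = 497420.

497420


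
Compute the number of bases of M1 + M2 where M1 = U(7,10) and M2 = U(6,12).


Bases of a direct sum M1 + M2: |B| = |B(M1)| * |B(M2)|.
|B(U(7,10))| = C(10,7) = 120.
|B(U(6,12))| = C(12,6) = 924.
Total bases = 120 * 924 = 110880.

110880


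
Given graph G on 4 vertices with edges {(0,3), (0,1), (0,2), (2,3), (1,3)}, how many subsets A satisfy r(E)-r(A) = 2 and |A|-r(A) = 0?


R(x,y) = sum over A in 2^E of x^(r(E)-r(A)) * y^(|A|-r(A)).
G has 4 vertices, 5 edges. r(E) = 3.
Enumerate all 2^5 = 32 subsets.
Count subsets with r(E)-r(A)=2 and |A|-r(A)=0: 5.

5


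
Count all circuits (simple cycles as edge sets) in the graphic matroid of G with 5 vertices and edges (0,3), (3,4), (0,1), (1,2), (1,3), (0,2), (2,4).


A circuit in a graphic matroid = edge set of a simple cycle.
G has 5 vertices and 7 edges.
Enumerating all minimal edge subsets forming cycles...
Total circuits found: 7.

7


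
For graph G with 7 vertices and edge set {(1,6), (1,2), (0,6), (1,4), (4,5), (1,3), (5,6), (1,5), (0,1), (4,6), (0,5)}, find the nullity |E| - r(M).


Cycle rank (nullity) = |E| - r(M) = |E| - (|V| - c).
|E| = 11, |V| = 7, c = 1.
Nullity = 11 - (7 - 1) = 11 - 6 = 5.

5


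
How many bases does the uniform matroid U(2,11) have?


Bases of U(2,11) are all 2-element subsets of the 11-element ground set.
Number of bases = C(11,2).
C(11,2) = 11! / (2! * 9!) = 55.

55


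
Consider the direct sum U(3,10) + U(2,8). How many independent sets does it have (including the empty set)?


For a direct sum, |I(M1+M2)| = |I(M1)| * |I(M2)|.
|I(U(3,10))| = sum C(10,k) for k=0..3 = 176.
|I(U(2,8))| = sum C(8,k) for k=0..2 = 37.
Total = 176 * 37 = 6512.

6512


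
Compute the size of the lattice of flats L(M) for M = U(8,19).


Flats of U(8,19): every subset of size < 8 is a flat, plus E itself.
Count = C(19,0) + C(19,1) + C(19,2) + C(19,3) + C(19,4) + C(19,5) + C(19,6) + C(19,7) + 1
     = 1 + 19 + 171 + 969 + 3876 + 11628 + 27132 + 50388 + 1
     = 94185.

94185


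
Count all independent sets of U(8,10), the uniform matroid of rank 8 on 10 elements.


Independent sets of U(8,10) are all subsets of size <= 8.
Count = (10 choose 0) + (10 choose 1) + (10 choose 2) + (10 choose 3) + (10 choose 4) + (10 choose 5) + (10 choose 6) + (10 choose 7) + (10 choose 8)
     = 1 + 10 + 45 + 120 + 210 + 252 + 210 + 120 + 45
     = 1013.

1013


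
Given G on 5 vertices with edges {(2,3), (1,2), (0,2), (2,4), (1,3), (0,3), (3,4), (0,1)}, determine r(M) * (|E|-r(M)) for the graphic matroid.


r(M) = |V| - c = 5 - 1 = 4.
nullity = |E| - r(M) = 8 - 4 = 4.
Product = 4 * 4 = 16.

16


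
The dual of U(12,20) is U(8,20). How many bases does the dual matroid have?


The dual of U(r,n) is U(n-r, n) = U(8,20).
Bases of U(8,20) are all (8)-element subsets.
|B(M*)| = C(20,8) = 125970.

125970


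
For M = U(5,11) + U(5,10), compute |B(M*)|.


(M1+M2)* = M1* + M2*.
M1* = U(6,11), bases: C(11,6) = 462.
M2* = U(5,10), bases: C(10,5) = 252.
|B(M*)| = 462 * 252 = 116424.

116424


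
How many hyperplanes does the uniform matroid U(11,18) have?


Hyperplanes of U(11,18) are flats of rank 10.
In a uniform matroid, these are exactly the (10)-element subsets.
Count = (18 choose 10) = 43758.

43758


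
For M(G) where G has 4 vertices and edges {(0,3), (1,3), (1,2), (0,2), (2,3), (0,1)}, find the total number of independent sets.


An independent set in a graphic matroid is an acyclic edge subset.
G has 4 vertices and 6 edges.
Enumerate all 2^6 = 64 subsets, checking for acyclicity.
Total independent sets = 38.

38


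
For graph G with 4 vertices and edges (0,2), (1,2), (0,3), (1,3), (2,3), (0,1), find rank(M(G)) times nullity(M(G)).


r(M) = |V| - c = 4 - 1 = 3.
nullity = |E| - r(M) = 6 - 3 = 3.
Product = 3 * 3 = 9.

9


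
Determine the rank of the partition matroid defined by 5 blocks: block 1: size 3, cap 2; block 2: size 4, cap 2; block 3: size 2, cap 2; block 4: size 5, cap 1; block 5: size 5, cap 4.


Rank of a partition matroid = sum of min(|Si|, ci) for each block.
= min(3,2) + min(4,2) + min(2,2) + min(5,1) + min(5,4)
= 2 + 2 + 2 + 1 + 4
= 11.

11


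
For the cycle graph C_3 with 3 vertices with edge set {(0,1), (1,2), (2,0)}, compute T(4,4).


T(C_3; x,y) = x + x^2 + ... + x^(2) + y.
T(4,4) = 4^1 + 4^2 + 4
= 4 + 16 + 4
= 24.

24


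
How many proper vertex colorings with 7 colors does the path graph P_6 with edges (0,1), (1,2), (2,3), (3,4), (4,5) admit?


P(P_6, k) = k * (k-1)^(5).
P(7) = 7 * 6^5 = 7 * 7776 = 54432.

54432


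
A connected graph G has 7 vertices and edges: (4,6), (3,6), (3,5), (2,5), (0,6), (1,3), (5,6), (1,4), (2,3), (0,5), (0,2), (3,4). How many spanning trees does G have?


By Kirchhoff's matrix tree theorem, the number of spanning trees equals
the determinant of any cofactor of the Laplacian matrix L.
G has 7 vertices and 12 edges.
Computing the (6 x 6) cofactor determinant gives 297.

297


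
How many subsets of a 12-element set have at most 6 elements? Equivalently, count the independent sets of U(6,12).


Independent sets of U(6,12) are all subsets of size <= 6.
Count = (12 choose 0) + (12 choose 1) + (12 choose 2) + (12 choose 3) + (12 choose 4) + (12 choose 5) + (12 choose 6)
     = 1 + 12 + 66 + 220 + 495 + 792 + 924
     = 2510.

2510


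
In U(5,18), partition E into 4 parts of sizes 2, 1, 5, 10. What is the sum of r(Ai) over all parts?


r(Ai) = min(|Ai|, 5) for each part.
Sum = min(2,5) + min(1,5) + min(5,5) + min(10,5)
    = 2 + 1 + 5 + 5
    = 13.

13


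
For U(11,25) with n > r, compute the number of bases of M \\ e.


Deleting e from U(11,25) gives U(11,24) since n > r.
Bases of U(11,24) = C(24,11) = 2496144.

2496144


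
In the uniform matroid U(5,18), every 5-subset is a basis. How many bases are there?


Bases of U(5,18) are all 5-element subsets of the 18-element ground set.
Number of bases = C(18,5).
(18 choose 5) = 8568.

8568


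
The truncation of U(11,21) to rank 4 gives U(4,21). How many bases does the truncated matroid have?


Truncating U(11,21) to rank 4 gives U(4,21).
Bases of U(4,21) are all 4-element subsets of 21 elements.
Number of bases = C(21,4) = 21! / (4! * 17!) = 5985.

5985


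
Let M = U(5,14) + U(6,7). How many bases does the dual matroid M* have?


(M1+M2)* = M1* + M2*.
M1* = U(9,14), bases: C(14,9) = 2002.
M2* = U(1,7), bases: C(7,1) = 7.
|B(M*)| = 2002 * 7 = 14014.

14014


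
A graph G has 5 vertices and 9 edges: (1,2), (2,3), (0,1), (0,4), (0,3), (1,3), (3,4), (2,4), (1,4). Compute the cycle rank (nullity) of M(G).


Cycle rank (nullity) = |E| - r(M) = |E| - (|V| - c).
|E| = 9, |V| = 5, c = 1.
Nullity = 9 - (5 - 1) = 9 - 4 = 5.

5


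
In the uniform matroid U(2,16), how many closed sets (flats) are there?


Flats of U(2,16): every subset of size < 2 is a flat, plus E itself.
Count = C(16,0) + C(16,1) + 1
     = 1 + 16 + 1
     = 18.

18


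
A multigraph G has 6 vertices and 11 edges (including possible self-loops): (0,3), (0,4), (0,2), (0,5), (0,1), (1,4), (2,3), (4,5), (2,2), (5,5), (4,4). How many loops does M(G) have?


In a graphic matroid, a loop is a self-loop edge (u,u) with rank 0.
Examining all 11 edges for self-loops...
Self-loops found: (2,2), (5,5), (4,4)
Number of loops = 3.

3


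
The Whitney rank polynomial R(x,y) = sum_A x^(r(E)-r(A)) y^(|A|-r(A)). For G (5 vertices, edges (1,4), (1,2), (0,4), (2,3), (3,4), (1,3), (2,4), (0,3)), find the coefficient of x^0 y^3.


R(x,y) = sum over A in 2^E of x^(r(E)-r(A)) * y^(|A|-r(A)).
G has 5 vertices, 8 edges. r(E) = 4.
Enumerate all 2^8 = 256 subsets.
Count subsets with r(E)-r(A)=0 and |A|-r(A)=3: 8.

8


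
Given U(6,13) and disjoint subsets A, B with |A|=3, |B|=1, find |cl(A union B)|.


|A union B| = 3 + 1 = 4 (disjoint).
In U(6,13), cl(S) = S if |S| < 6, else cl(S) = E.
Since 4 < 6, cl(A union B) = A union B.
|cl(A union B)| = 4.

4


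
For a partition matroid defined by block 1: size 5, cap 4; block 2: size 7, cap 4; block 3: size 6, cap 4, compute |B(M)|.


A basis picks exactly ci elements from block i.
Number of bases = product of C(|Si|, ci).
= C(5,4) * C(7,4) * C(6,4)
= 5 * 35 * 15
= 2625.

2625


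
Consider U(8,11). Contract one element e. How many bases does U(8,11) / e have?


Contracting e from U(8,11) gives U(7,10).
Bases of U(7,10) = C(10,7) = 10! / (7! * 3!) = 120.

120


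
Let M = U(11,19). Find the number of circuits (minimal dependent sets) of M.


In U(11,19), circuits are the (12)-element subsets.
Any set of 12 elements is dependent, and removing any one element gives
an independent set of size 11, so it is a minimal dependent set.
Number of circuits = C(19,12) = 50388.

50388


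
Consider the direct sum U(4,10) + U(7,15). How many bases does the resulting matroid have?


Bases of a direct sum M1 + M2: |B| = |B(M1)| * |B(M2)|.
|B(U(4,10))| = C(10,4) = 210.
|B(U(7,15))| = C(15,7) = 6435.
Total bases = 210 * 6435 = 1351350.

1351350


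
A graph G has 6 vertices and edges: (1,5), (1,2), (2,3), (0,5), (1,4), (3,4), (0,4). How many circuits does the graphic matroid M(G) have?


A circuit in a graphic matroid = edge set of a simple cycle.
G has 6 vertices and 7 edges.
Enumerating all minimal edge subsets forming cycles...
Total circuits found: 3.

3


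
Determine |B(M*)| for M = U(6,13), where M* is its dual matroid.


The dual of U(r,n) is U(n-r, n) = U(7,13).
Bases of U(7,13) are all (7)-element subsets.
|B(M*)| = (13 choose 7) = 1716.

1716


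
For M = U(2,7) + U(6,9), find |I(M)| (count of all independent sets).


For a direct sum, |I(M1+M2)| = |I(M1)| * |I(M2)|.
|I(U(2,7))| = sum C(7,k) for k=0..2 = 29.
|I(U(6,9))| = sum C(9,k) for k=0..6 = 466.
Total = 29 * 466 = 13514.

13514


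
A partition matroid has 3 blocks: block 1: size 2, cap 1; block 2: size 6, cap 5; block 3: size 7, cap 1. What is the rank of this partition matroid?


Rank of a partition matroid = sum of min(|Si|, ci) for each block.
= min(2,1) + min(6,5) + min(7,1)
= 1 + 5 + 1
= 7.

7


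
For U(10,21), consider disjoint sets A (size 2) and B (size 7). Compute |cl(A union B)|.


|A union B| = 2 + 7 = 9 (disjoint).
In U(10,21), cl(S) = S if |S| < 10, else cl(S) = E.
Since 9 < 10, cl(A union B) = A union B.
|cl(A union B)| = 9.

9


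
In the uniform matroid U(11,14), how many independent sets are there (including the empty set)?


Independent sets of U(11,14) are all subsets of size <= 11.
Count = C(14,0) + C(14,1) + C(14,2) + C(14,3) + C(14,4) + C(14,5) + C(14,6) + C(14,7) + C(14,8) + C(14,9) + C(14,10) + C(14,11)
     = 1 + 14 + 91 + 364 + 1001 + 2002 + 3003 + 3432 + 3003 + 2002 + 1001 + 364
     = 16278.

16278


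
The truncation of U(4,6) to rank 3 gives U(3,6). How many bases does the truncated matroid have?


Truncating U(4,6) to rank 3 gives U(3,6).
Bases of U(3,6) are all 3-element subsets of 6 elements.
Number of bases = C(6,3) = 6! / (3! * 3!) = 20.

20


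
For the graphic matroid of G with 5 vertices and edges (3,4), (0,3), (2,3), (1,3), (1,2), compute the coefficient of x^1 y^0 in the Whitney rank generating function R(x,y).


R(x,y) = sum over A in 2^E of x^(r(E)-r(A)) * y^(|A|-r(A)).
G has 5 vertices, 5 edges. r(E) = 4.
Enumerate all 2^5 = 32 subsets.
Count subsets with r(E)-r(A)=1 and |A|-r(A)=0: 9.

9


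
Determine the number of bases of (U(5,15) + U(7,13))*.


(M1+M2)* = M1* + M2*.
M1* = U(10,15), bases: C(15,10) = 3003.
M2* = U(6,13), bases: C(13,6) = 1716.
|B(M*)| = 3003 * 1716 = 5153148.

5153148


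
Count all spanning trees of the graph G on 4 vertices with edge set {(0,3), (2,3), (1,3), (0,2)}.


By Kirchhoff's matrix tree theorem, the number of spanning trees equals
the determinant of any cofactor of the Laplacian matrix L.
G has 4 vertices and 4 edges.
Computing the (3 x 3) cofactor determinant gives 3.

3


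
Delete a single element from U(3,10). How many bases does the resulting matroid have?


Deleting e from U(3,10) gives U(3,9) since n > r.
Bases of U(3,9) = (9 choose 3) = 84.

84


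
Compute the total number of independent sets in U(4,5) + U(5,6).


For a direct sum, |I(M1+M2)| = |I(M1)| * |I(M2)|.
|I(U(4,5))| = sum C(5,k) for k=0..4 = 31.
|I(U(5,6))| = sum C(6,k) for k=0..5 = 63.
Total = 31 * 63 = 1953.

1953


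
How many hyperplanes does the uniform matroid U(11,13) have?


Hyperplanes of U(11,13) are flats of rank 10.
In a uniform matroid, these are exactly the (10)-element subsets.
Count = C(13,10) = 286.

286


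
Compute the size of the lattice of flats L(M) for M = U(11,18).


Flats of U(11,18): every subset of size < 11 is a flat, plus E itself.
Count = (18 choose 0) + (18 choose 1) + (18 choose 2) + (18 choose 3) + (18 choose 4) + (18 choose 5) + (18 choose 6) + (18 choose 7) + (18 choose 8) + (18 choose 9) + (18 choose 10) + 1
     = 1 + 18 + 153 + 816 + 3060 + 8568 + 18564 + 31824 + 43758 + 48620 + 43758 + 1
     = 199141.

199141


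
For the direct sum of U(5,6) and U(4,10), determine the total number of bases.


Bases of a direct sum M1 + M2: |B| = |B(M1)| * |B(M2)|.
|B(U(5,6))| = C(6,5) = 6.
|B(U(4,10))| = C(10,4) = 210.
Total bases = 6 * 210 = 1260.

1260


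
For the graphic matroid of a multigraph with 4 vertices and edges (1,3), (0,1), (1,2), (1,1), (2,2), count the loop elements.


In a graphic matroid, a loop is a self-loop edge (u,u) with rank 0.
Examining all 5 edges for self-loops...
Self-loops found: (1,1), (2,2)
Number of loops = 2.

2


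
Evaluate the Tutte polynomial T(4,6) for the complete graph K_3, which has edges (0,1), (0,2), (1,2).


T(K_3; x,y) = x^2 + x + y.
T(4,6) = 16 + 4 + 6 = 26.

26


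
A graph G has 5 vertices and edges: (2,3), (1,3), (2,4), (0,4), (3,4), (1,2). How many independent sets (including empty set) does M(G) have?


An independent set in a graphic matroid is an acyclic edge subset.
G has 5 vertices and 6 edges.
Enumerate all 2^6 = 64 subsets, checking for acyclicity.
Total independent sets = 48.

48


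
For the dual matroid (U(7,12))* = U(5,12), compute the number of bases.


The dual of U(r,n) is U(n-r, n) = U(5,12).
Bases of U(5,12) are all (5)-element subsets.
|B(M*)| = C(12,5) = 792.

792


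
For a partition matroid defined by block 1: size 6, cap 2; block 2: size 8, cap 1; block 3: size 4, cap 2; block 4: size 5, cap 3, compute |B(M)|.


A basis picks exactly ci elements from block i.
Number of bases = product of C(|Si|, ci).
= C(6,2) * C(8,1) * C(4,2) * C(5,3)
= 15 * 8 * 6 * 10
= 7200.

7200


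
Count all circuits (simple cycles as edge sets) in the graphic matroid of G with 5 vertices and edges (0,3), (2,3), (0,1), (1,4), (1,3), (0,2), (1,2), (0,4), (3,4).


A circuit in a graphic matroid = edge set of a simple cycle.
G has 5 vertices and 9 edges.
Enumerating all minimal edge subsets forming cycles...
Total circuits found: 22.

22


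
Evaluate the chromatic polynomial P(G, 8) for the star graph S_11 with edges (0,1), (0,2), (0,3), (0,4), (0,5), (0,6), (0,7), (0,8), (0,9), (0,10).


P(tree, k) = k * (k-1)^(10) for any tree on 11 vertices.
P(8) = 8 * 7^10 = 8 * 282475249 = 2259801992.

2259801992


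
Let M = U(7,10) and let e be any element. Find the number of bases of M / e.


Contracting e from U(7,10) gives U(6,9).
Bases of U(6,9) = C(9,6) = 9! / (6! * 3!) = 84.

84


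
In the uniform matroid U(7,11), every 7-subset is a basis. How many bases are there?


Bases of U(7,11) are all 7-element subsets of the 11-element ground set.
Number of bases = C(11,7).
C(11,7) = 11! / (7! * 4!) = 330.

330


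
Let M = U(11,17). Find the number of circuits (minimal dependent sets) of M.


In U(11,17), circuits are the (12)-element subsets.
Any set of 12 elements is dependent, and removing any one element gives
an independent set of size 11, so it is a minimal dependent set.
Number of circuits = C(17,12) = 17! / (12! * 5!) = 6188.

6188


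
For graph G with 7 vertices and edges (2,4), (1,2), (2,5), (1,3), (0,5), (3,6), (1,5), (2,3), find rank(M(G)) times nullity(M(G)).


r(M) = |V| - c = 7 - 1 = 6.
nullity = |E| - r(M) = 8 - 6 = 2.
Product = 6 * 2 = 12.

12


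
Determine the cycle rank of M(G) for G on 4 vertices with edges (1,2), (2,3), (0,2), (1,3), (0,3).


Cycle rank (nullity) = |E| - r(M) = |E| - (|V| - c).
|E| = 5, |V| = 4, c = 1.
Nullity = 5 - (4 - 1) = 5 - 3 = 2.

2


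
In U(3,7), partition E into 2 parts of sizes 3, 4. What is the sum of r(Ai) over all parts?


r(Ai) = min(|Ai|, 3) for each part.
Sum = min(3,3) + min(4,3)
    = 3 + 3
    = 6.

6


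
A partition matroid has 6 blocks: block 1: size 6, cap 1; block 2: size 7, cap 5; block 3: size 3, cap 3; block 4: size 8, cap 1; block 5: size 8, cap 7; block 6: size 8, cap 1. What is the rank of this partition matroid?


Rank of a partition matroid = sum of min(|Si|, ci) for each block.
= min(6,1) + min(7,5) + min(3,3) + min(8,1) + min(8,7) + min(8,1)
= 1 + 5 + 3 + 1 + 7 + 1
= 18.

18


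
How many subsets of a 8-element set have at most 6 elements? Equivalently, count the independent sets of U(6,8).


Independent sets of U(6,8) are all subsets of size <= 6.
Count = (8 choose 0) + (8 choose 1) + (8 choose 2) + (8 choose 3) + (8 choose 4) + (8 choose 5) + (8 choose 6)
     = 1 + 8 + 28 + 56 + 70 + 56 + 28
     = 247.

247


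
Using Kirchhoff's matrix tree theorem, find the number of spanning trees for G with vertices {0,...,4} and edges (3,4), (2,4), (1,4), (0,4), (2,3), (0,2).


By Kirchhoff's matrix tree theorem, the number of spanning trees equals
the determinant of any cofactor of the Laplacian matrix L.
G has 5 vertices and 6 edges.
Computing the (4 x 4) cofactor determinant gives 8.

8


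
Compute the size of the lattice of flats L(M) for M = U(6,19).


Flats of U(6,19): every subset of size < 6 is a flat, plus E itself.
Count = (19 choose 0) + (19 choose 1) + (19 choose 2) + (19 choose 3) + (19 choose 4) + (19 choose 5) + 1
     = 1 + 19 + 171 + 969 + 3876 + 11628 + 1
     = 16665.

16665


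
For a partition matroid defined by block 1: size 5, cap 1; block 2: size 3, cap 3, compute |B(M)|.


A basis picks exactly ci elements from block i.
Number of bases = product of C(|Si|, ci).
= C(5,1) * C(3,3)
= 5 * 1
= 5.

5


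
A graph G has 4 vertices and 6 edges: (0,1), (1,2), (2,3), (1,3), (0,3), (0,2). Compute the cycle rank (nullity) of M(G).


Cycle rank (nullity) = |E| - r(M) = |E| - (|V| - c).
|E| = 6, |V| = 4, c = 1.
Nullity = 6 - (4 - 1) = 6 - 3 = 3.

3


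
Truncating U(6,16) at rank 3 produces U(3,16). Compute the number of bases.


Truncating U(6,16) to rank 3 gives U(3,16).
Bases of U(3,16) are all 3-element subsets of 16 elements.
Number of bases = C(16,3) = (16 * 15 * 14) / (1 * 2 * 3) = 560.

560


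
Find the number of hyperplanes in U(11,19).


Hyperplanes of U(11,19) are flats of rank 10.
In a uniform matroid, these are exactly the (10)-element subsets.
Count = (19 choose 10) = 92378.

92378


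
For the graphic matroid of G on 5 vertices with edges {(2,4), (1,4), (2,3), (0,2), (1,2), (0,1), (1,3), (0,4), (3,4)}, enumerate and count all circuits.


A circuit in a graphic matroid = edge set of a simple cycle.
G has 5 vertices and 9 edges.
Enumerating all minimal edge subsets forming cycles...
Total circuits found: 22.

22


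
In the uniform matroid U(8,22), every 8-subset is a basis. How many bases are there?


Bases of U(8,22) are all 8-element subsets of the 22-element ground set.
Number of bases = C(22,8).
C(22,8) = 319770.

319770


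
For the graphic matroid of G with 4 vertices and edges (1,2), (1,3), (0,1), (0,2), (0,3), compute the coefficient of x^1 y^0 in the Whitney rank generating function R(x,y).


R(x,y) = sum over A in 2^E of x^(r(E)-r(A)) * y^(|A|-r(A)).
G has 4 vertices, 5 edges. r(E) = 3.
Enumerate all 2^5 = 32 subsets.
Count subsets with r(E)-r(A)=1 and |A|-r(A)=0: 10.

10


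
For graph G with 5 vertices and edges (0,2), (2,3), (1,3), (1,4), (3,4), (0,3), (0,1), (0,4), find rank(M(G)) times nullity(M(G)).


r(M) = |V| - c = 5 - 1 = 4.
nullity = |E| - r(M) = 8 - 4 = 4.
Product = 4 * 4 = 16.

16


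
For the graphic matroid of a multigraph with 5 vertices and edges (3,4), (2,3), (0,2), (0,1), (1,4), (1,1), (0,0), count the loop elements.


In a graphic matroid, a loop is a self-loop edge (u,u) with rank 0.
Examining all 7 edges for self-loops...
Self-loops found: (1,1), (0,0)
Number of loops = 2.

2


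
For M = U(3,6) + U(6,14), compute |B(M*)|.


(M1+M2)* = M1* + M2*.
M1* = U(3,6), bases: C(6,3) = 20.
M2* = U(8,14), bases: C(14,8) = 3003.
|B(M*)| = 20 * 3003 = 60060.

60060


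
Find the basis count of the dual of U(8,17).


The dual of U(r,n) is U(n-r, n) = U(9,17).
Bases of U(9,17) are all (9)-element subsets.
|B(M*)| = C(17,9) = 24310.

24310


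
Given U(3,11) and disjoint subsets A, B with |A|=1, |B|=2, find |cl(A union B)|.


|A union B| = 1 + 2 = 3 (disjoint).
In U(3,11), cl(S) = S if |S| < 3, else cl(S) = E.
Since 3 >= 3, cl(A union B) = E.
|cl(A union B)| = 11.

11


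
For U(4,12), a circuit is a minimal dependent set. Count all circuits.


In U(4,12), circuits are the (5)-element subsets.
Any set of 5 elements is dependent, and removing any one element gives
an independent set of size 4, so it is a minimal dependent set.
Number of circuits = C(12,5) = 12! / (5! * 7!) = 792.

792


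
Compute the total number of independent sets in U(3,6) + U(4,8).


For a direct sum, |I(M1+M2)| = |I(M1)| * |I(M2)|.
|I(U(3,6))| = sum C(6,k) for k=0..3 = 42.
|I(U(4,8))| = sum C(8,k) for k=0..4 = 163.
Total = 42 * 163 = 6846.

6846


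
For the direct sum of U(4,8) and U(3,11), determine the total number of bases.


Bases of a direct sum M1 + M2: |B| = |B(M1)| * |B(M2)|.
|B(U(4,8))| = C(8,4) = 70.
|B(U(3,11))| = C(11,3) = 165.
Total bases = 70 * 165 = 11550.

11550


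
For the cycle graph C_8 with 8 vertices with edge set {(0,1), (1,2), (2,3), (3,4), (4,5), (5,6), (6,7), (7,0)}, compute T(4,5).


T(C_8; x,y) = x + x^2 + ... + x^(7) + y.
T(4,5) = 4^1 + 4^2 + 4^3 + 4^4 + 4^5 + 4^6 + 4^7 + 5
= 4 + 16 + 64 + 256 + 1024 + 4096 + 16384 + 5
= 21849.

21849


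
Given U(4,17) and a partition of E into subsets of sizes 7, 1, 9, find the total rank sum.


r(Ai) = min(|Ai|, 4) for each part.
Sum = min(7,4) + min(1,4) + min(9,4)
    = 4 + 1 + 4
    = 9.

9


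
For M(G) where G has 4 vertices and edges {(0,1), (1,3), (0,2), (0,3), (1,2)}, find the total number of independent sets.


An independent set in a graphic matroid is an acyclic edge subset.
G has 4 vertices and 5 edges.
Enumerate all 2^5 = 32 subsets, checking for acyclicity.
Total independent sets = 24.

24


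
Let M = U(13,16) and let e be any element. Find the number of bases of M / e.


Contracting e from U(13,16) gives U(12,15).
Bases of U(12,15) = C(15,12) = 455.

455


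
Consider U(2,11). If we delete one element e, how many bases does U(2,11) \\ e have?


Deleting e from U(2,11) gives U(2,10) since n > r.
Bases of U(2,10) = C(10,2) = 10! / (2! * 8!) = 45.

45


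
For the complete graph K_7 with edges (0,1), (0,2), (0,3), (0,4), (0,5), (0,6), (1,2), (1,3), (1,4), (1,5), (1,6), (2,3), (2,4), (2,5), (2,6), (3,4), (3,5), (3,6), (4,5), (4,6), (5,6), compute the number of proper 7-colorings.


P(K_7, k) = k(k-1)(k-2)...(k-6).
P(7) = (7) * (6) * (5) * (4) * (3) * (2) * (1) = 5040.

5040


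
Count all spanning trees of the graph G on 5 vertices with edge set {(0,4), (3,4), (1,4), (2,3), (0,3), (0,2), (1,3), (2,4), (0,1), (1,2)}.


By Kirchhoff's matrix tree theorem, the number of spanning trees equals
the determinant of any cofactor of the Laplacian matrix L.
G has 5 vertices and 10 edges.
Computing the (4 x 4) cofactor determinant gives 125.

125


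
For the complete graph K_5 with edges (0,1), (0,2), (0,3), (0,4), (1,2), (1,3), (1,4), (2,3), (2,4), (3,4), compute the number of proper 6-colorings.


P(K_5, k) = k(k-1)(k-2)...(k-4).
P(6) = (6) * (5) * (4) * (3) * (2) = 720.

720


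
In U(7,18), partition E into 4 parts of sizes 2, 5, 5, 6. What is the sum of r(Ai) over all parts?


r(Ai) = min(|Ai|, 7) for each part.
Sum = min(2,7) + min(5,7) + min(5,7) + min(6,7)
    = 2 + 5 + 5 + 6
    = 18.

18


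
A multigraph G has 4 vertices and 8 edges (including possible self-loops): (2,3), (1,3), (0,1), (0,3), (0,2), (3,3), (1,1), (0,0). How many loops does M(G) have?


In a graphic matroid, a loop is a self-loop edge (u,u) with rank 0.
Examining all 8 edges for self-loops...
Self-loops found: (3,3), (1,1), (0,0)
Number of loops = 3.

3


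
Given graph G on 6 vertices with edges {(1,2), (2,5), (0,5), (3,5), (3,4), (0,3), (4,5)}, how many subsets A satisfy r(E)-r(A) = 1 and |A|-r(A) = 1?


R(x,y) = sum over A in 2^E of x^(r(E)-r(A)) * y^(|A|-r(A)).
G has 6 vertices, 7 edges. r(E) = 5.
Enumerate all 2^7 = 128 subsets.
Count subsets with r(E)-r(A)=1 and |A|-r(A)=1: 12.

12


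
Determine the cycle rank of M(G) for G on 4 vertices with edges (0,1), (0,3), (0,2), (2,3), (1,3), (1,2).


Cycle rank (nullity) = |E| - r(M) = |E| - (|V| - c).
|E| = 6, |V| = 4, c = 1.
Nullity = 6 - (4 - 1) = 6 - 3 = 3.

3


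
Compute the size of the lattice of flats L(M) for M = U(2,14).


Flats of U(2,14): every subset of size < 2 is a flat, plus E itself.
Count = (14 choose 0) + (14 choose 1) + 1
     = 1 + 14 + 1
     = 16.

16


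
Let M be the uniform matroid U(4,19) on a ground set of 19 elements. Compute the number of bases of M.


Bases of U(4,19) are all 4-element subsets of the 19-element ground set.
Number of bases = C(19,4).
C(19,4) = (19 * 18 * 17 * 16) / (1 * 2 * 3 * 4) = 3876.

3876


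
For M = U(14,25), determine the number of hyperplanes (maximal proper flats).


Hyperplanes of U(14,25) are flats of rank 13.
In a uniform matroid, these are exactly the (13)-element subsets.
Count = C(25,13) = 5200300.

5200300


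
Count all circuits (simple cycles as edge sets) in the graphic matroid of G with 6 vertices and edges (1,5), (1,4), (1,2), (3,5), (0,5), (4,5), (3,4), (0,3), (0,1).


A circuit in a graphic matroid = edge set of a simple cycle.
G has 6 vertices and 9 edges.
Enumerating all minimal edge subsets forming cycles...
Total circuits found: 13.

13


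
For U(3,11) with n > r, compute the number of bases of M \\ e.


Deleting e from U(3,11) gives U(3,10) since n > r.
Bases of U(3,10) = C(10,3) = (10 * 9 * 8) / (1 * 2 * 3) = 120.

120


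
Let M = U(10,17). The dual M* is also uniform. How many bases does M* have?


The dual of U(r,n) is U(n-r, n) = U(7,17).
Bases of U(7,17) are all (7)-element subsets.
|B(M*)| = (17 choose 7) = 19448.

19448


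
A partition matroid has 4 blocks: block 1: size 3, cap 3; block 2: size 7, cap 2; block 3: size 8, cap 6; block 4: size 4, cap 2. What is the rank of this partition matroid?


Rank of a partition matroid = sum of min(|Si|, ci) for each block.
= min(3,3) + min(7,2) + min(8,6) + min(4,2)
= 3 + 2 + 6 + 2
= 13.

13


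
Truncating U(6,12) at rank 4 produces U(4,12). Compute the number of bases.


Truncating U(6,12) to rank 4 gives U(4,12).
Bases of U(4,12) are all 4-element subsets of 12 elements.
Number of bases = C(12,4) = 12! / (4! * 8!) = 495.

495


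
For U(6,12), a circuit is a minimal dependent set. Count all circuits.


In U(6,12), circuits are the (7)-element subsets.
Any set of 7 elements is dependent, and removing any one element gives
an independent set of size 6, so it is a minimal dependent set.
Number of circuits = (12 choose 7) = 792.

792


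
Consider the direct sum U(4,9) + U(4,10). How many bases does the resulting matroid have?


Bases of a direct sum M1 + M2: |B| = |B(M1)| * |B(M2)|.
|B(U(4,9))| = C(9,4) = 126.
|B(U(4,10))| = C(10,4) = 210.
Total bases = 126 * 210 = 26460.

26460


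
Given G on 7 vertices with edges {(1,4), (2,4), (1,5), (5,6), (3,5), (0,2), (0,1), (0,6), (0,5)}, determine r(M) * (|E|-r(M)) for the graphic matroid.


r(M) = |V| - c = 7 - 1 = 6.
nullity = |E| - r(M) = 9 - 6 = 3.
Product = 6 * 3 = 18.

18


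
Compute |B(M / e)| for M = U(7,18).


Contracting e from U(7,18) gives U(6,17).
Bases of U(6,17) = C(17,6) = 17! / (6! * 11!) = 12376.

12376


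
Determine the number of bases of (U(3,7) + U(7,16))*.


(M1+M2)* = M1* + M2*.
M1* = U(4,7), bases: C(7,4) = 35.
M2* = U(9,16), bases: C(16,9) = 11440.
|B(M*)| = 35 * 11440 = 400400.

400400


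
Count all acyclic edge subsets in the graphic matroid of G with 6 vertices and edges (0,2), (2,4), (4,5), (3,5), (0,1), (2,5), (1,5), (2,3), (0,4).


An independent set in a graphic matroid is an acyclic edge subset.
G has 6 vertices and 9 edges.
Enumerate all 2^9 = 512 subsets, checking for acyclicity.
Total independent sets = 292.

292


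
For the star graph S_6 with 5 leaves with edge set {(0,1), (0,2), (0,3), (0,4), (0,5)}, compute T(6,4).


A star on 6 vertices is a tree with 5 edges.
T(x,y) = x^(5) for any tree.
T(6,4) = 6^5 = 7776.

7776


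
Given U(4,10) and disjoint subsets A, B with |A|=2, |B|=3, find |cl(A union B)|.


|A union B| = 2 + 3 = 5 (disjoint).
In U(4,10), cl(S) = S if |S| < 4, else cl(S) = E.
Since 5 >= 4, cl(A union B) = E.
|cl(A union B)| = 10.

10


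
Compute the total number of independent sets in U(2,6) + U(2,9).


For a direct sum, |I(M1+M2)| = |I(M1)| * |I(M2)|.
|I(U(2,6))| = sum C(6,k) for k=0..2 = 22.
|I(U(2,9))| = sum C(9,k) for k=0..2 = 46.
Total = 22 * 46 = 1012.

1012


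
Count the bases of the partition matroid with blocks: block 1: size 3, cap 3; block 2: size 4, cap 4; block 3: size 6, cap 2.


A basis picks exactly ci elements from block i.
Number of bases = product of C(|Si|, ci).
= C(3,3) * C(4,4) * C(6,2)
= 1 * 1 * 15
= 15.

15


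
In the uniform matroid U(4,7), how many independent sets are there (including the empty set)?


Independent sets of U(4,7) are all subsets of size <= 4.
Count = C(7,0) + C(7,1) + C(7,2) + C(7,3) + C(7,4)
     = 1 + 7 + 21 + 35 + 35
     = 99.

99


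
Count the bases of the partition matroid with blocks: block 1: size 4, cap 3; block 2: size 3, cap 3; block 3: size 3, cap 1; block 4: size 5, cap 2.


A basis picks exactly ci elements from block i.
Number of bases = product of C(|Si|, ci).
= C(4,3) * C(3,3) * C(3,1) * C(5,2)
= 4 * 1 * 3 * 10
= 120.

120


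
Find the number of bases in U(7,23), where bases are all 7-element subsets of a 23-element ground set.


Bases of U(7,23) are all 7-element subsets of the 23-element ground set.
Number of bases = C(23,7).
C(23,7) = 245157.

245157


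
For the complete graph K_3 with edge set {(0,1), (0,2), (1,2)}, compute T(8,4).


T(K_3; x,y) = x^2 + x + y.
T(8,4) = 64 + 8 + 4 = 76.

76


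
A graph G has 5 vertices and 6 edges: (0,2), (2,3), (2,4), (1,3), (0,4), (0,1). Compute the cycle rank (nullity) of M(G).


Cycle rank (nullity) = |E| - r(M) = |E| - (|V| - c).
|E| = 6, |V| = 5, c = 1.
Nullity = 6 - (5 - 1) = 6 - 4 = 2.

2


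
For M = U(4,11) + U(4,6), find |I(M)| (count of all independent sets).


For a direct sum, |I(M1+M2)| = |I(M1)| * |I(M2)|.
|I(U(4,11))| = sum C(11,k) for k=0..4 = 562.
|I(U(4,6))| = sum C(6,k) for k=0..4 = 57.
Total = 562 * 57 = 32034.

32034


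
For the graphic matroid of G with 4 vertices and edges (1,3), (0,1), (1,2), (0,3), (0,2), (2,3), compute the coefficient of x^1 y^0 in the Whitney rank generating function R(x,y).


R(x,y) = sum over A in 2^E of x^(r(E)-r(A)) * y^(|A|-r(A)).
G has 4 vertices, 6 edges. r(E) = 3.
Enumerate all 2^6 = 64 subsets.
Count subsets with r(E)-r(A)=1 and |A|-r(A)=0: 15.

15


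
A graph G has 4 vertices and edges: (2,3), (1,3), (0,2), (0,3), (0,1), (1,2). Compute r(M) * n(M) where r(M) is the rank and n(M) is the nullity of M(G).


r(M) = |V| - c = 4 - 1 = 3.
nullity = |E| - r(M) = 6 - 3 = 3.
Product = 3 * 3 = 9.

9


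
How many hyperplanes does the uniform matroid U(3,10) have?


Hyperplanes of U(3,10) are flats of rank 2.
In a uniform matroid, these are exactly the (2)-element subsets.
Count = C(10,2) = (10 * 9) / (1 * 2) = 45.

45


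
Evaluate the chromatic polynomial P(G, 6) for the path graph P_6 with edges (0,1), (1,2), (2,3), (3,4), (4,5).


P(P_6, k) = k * (k-1)^(5).
P(6) = 6 * 5^5 = 6 * 3125 = 18750.

18750


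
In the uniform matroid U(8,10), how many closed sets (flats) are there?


Flats of U(8,10): every subset of size < 8 is a flat, plus E itself.
Count = (10 choose 0) + (10 choose 1) + (10 choose 2) + (10 choose 3) + (10 choose 4) + (10 choose 5) + (10 choose 6) + (10 choose 7) + 1
     = 1 + 10 + 45 + 120 + 210 + 252 + 210 + 120 + 1
     = 969.

969


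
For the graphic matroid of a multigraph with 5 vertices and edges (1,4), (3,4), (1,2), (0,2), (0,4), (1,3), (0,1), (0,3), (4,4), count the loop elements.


In a graphic matroid, a loop is a self-loop edge (u,u) with rank 0.
Examining all 9 edges for self-loops...
Self-loops found: (4,4)
Number of loops = 1.

1


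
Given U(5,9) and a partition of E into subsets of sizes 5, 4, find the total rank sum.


r(Ai) = min(|Ai|, 5) for each part.
Sum = min(5,5) + min(4,5)
    = 5 + 4
    = 9.

9


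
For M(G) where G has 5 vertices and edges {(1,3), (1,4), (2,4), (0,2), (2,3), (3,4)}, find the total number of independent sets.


An independent set in a graphic matroid is an acyclic edge subset.
G has 5 vertices and 6 edges.
Enumerate all 2^6 = 64 subsets, checking for acyclicity.
Total independent sets = 48.

48


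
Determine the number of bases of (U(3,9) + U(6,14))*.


(M1+M2)* = M1* + M2*.
M1* = U(6,9), bases: C(9,6) = 84.
M2* = U(8,14), bases: C(14,8) = 3003.
|B(M*)| = 84 * 3003 = 252252.

252252


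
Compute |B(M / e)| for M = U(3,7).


Contracting e from U(3,7) gives U(2,6).
Bases of U(2,6) = (6 choose 2) = 15.

15


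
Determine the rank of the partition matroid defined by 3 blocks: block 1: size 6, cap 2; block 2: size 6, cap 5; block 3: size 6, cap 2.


Rank of a partition matroid = sum of min(|Si|, ci) for each block.
= min(6,2) + min(6,5) + min(6,2)
= 2 + 5 + 2
= 9.

9


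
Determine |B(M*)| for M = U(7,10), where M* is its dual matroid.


The dual of U(r,n) is U(n-r, n) = U(3,10).
Bases of U(3,10) are all (3)-element subsets.
|B(M*)| = (10 choose 3) = 120.

120


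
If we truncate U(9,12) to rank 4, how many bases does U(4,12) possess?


Truncating U(9,12) to rank 4 gives U(4,12).
Bases of U(4,12) are all 4-element subsets of 12 elements.
Number of bases = (12 choose 4) = 495.

495


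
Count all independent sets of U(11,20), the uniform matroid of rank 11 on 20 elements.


Independent sets of U(11,20) are all subsets of size <= 11.
Count = (20 choose 0) + (20 choose 1) + (20 choose 2) + (20 choose 3) + (20 choose 4) + (20 choose 5) + (20 choose 6) + (20 choose 7) + (20 choose 8) + (20 choose 9) + (20 choose 10) + (20 choose 11)
     = 1 + 20 + 190 + 1140 + 4845 + 15504 + 38760 + 77520 + 125970 + 167960 + 184756 + 167960
     = 784626.

784626


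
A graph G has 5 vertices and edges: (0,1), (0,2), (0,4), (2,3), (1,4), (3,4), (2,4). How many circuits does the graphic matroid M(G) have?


A circuit in a graphic matroid = edge set of a simple cycle.
G has 5 vertices and 7 edges.
Enumerating all minimal edge subsets forming cycles...
Total circuits found: 6.

6


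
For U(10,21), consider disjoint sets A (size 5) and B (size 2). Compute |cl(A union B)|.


|A union B| = 5 + 2 = 7 (disjoint).
In U(10,21), cl(S) = S if |S| < 10, else cl(S) = E.
Since 7 < 10, cl(A union B) = A union B.
|cl(A union B)| = 7.

7


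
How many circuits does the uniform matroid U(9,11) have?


In U(9,11), circuits are the (10)-element subsets.
Any set of 10 elements is dependent, and removing any one element gives
an independent set of size 9, so it is a minimal dependent set.
Number of circuits = C(11,10) = 11.

11


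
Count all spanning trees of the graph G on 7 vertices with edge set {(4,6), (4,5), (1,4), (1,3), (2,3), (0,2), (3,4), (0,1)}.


By Kirchhoff's matrix tree theorem, the number of spanning trees equals
the determinant of any cofactor of the Laplacian matrix L.
G has 7 vertices and 8 edges.
Computing the (6 x 6) cofactor determinant gives 11.

11
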